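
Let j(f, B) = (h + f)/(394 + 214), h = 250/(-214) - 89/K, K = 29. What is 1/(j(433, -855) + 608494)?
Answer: 1886624/1148000714707 ≈ 1.6434e-6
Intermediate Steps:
h = -13148/3103 (h = 250/(-214) - 89/29 = 250*(-1/214) - 89*1/29 = -125/107 - 89/29 = -13148/3103 ≈ -4.2372)
j(f, B) = -173/24824 + f/608 (j(f, B) = (-13148/3103 + f)/(394 + 214) = (-13148/3103 + f)/608 = (-13148/3103 + f)*(1/608) = -173/24824 + f/608)
1/(j(433, -855) + 608494) = 1/((-173/24824 + (1/608)*433) + 608494) = 1/((-173/24824 + 433/608) + 608494) = 1/(1330451/1886624 + 608494) = 1/(1148000714707/1886624) = 1886624/1148000714707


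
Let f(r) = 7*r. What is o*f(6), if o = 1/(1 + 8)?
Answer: 14/3 ≈ 4.6667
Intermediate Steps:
o = ⅑ (o = 1/9 = ⅑ ≈ 0.11111)
o*f(6) = (7*6)/9 = (⅑)*42 = 14/3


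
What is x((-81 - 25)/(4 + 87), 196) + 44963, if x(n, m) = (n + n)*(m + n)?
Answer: 368579843/8281 ≈ 44509.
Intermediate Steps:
x(n, m) = 2*n*(m + n) (x(n, m) = (2*n)*(m + n) = 2*n*(m + n))
x((-81 - 25)/(4 + 87), 196) + 44963 = 2*((-81 - 25)/(4 + 87))*(196 + (-81 - 25)/(4 + 87)) + 44963 = 2*(-106/91)*(196 - 106/91) + 44963 = 2*(-106/91)*(17730/91) + 44963 = -3758760/8281 + 44963 = 368579843/8281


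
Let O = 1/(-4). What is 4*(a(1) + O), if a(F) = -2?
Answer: -9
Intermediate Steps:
O = -¼ ≈ -0.25000
4*(a(1) + O) = 4*(-2 - ¼) = 4*(-9/4) = -9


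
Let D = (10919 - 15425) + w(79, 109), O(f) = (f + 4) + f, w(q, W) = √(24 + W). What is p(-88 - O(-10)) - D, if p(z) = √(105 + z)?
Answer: 4506 + √33 - √133 ≈ 4500.2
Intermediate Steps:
O(f) = 4 + 2*f (O(f) = (4 + f) + f = 4 + 2*f)
D = -4506 + √133 (D = (10919 - 15425) + √(24 + 109) = -4506 + √133 ≈ -4494.5)
p(-88 - O(-10)) - D = √(105 + (-88 - (4 + 2*(-10)))) - (-4506 + √133) = √(105 + (-88 - (4 - 20))) + (4506 - √133) = √(105 + (-88 - 1*(-16))) + (4506 - √133) = √(105 + (-88 + 16)) + (4506 - √133) = √(105 - 72) + (4506 - √133) = √33 + (4506 - √133) = 4506 + √33 - √133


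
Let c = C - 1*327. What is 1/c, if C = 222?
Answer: -1/105 ≈ -0.0095238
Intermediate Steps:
c = -105 (c = 222 - 1*327 = 222 - 327 = -105)
1/c = 1/(-105) = -1/105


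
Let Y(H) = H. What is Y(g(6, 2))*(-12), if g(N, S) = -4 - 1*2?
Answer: 72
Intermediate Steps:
g(N, S) = -6 (g(N, S) = -4 - 2 = -6)
Y(g(6, 2))*(-12) = -6*(-12) = 72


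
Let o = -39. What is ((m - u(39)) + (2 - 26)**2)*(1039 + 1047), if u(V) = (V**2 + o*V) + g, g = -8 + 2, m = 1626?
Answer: 4605888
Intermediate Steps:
g = -6
u(V) = -6 + V**2 - 39*V (u(V) = (V**2 - 39*V) - 6 = -6 + V**2 - 39*V)
((m - u(39)) + (2 - 26)**2)*(1039 + 1047) = ((1626 - (-6 + 39**2 - 39*39)) + (2 - 26)**2)*(1039 + 1047) = ((1626 - (-6 + 1521 - 1521)) + (-24)**2)*2086 = ((1626 - 1*(-6)) + 576)*2086 = ((1626 + 6) + 576)*2086 = (1632 + 576)*2086 = 2208*2086 = 4605888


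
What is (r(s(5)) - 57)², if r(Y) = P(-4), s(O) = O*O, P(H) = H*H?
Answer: 1681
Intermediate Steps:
P(H) = H²
s(O) = O²
r(Y) = 16 (r(Y) = (-4)² = 16)
(r(s(5)) - 57)² = (16 - 57)² = (-41)² = 1681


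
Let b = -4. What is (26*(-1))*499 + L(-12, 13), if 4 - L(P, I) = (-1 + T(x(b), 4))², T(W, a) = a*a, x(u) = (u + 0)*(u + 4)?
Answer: -13195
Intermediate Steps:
x(u) = u*(4 + u)
T(W, a) = a²
L(P, I) = -221 (L(P, I) = 4 - (-1 + 4²)² = 4 - (-1 + 16)² = 4 - 1*15² = 4 - 1*225 = 4 - 225 = -221)
(26*(-1))*499 + L(-12, 13) = (26*(-1))*499 - 221 = -26*499 - 221 = -12974 - 221 = -13195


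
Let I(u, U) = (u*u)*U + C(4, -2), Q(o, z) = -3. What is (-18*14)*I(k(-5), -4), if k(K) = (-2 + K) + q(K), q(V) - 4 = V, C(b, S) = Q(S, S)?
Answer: 65268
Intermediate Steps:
C(b, S) = -3
q(V) = 4 + V
k(K) = 2 + 2*K (k(K) = (-2 + K) + (4 + K) = 2 + 2*K)
I(u, U) = -3 + U*u² (I(u, U) = (u*u)*U - 3 = u²*U - 3 = U*u² - 3 = -3 + U*u²)
(-18*14)*I(k(-5), -4) = (-18*14)*(-3 - 4*(2 + 2*(-5))²) = -252*(-3 - 4*(2 - 10)²) = -252*(-3 - 4*(-8)²) = -252*(-3 - 4*64) = -252*(-3 - 256) = -252*(-259) = 65268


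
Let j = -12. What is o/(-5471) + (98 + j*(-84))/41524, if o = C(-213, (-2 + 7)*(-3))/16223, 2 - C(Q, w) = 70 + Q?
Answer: 7011296537/263250393878 ≈ 0.026634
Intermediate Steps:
C(Q, w) = -68 - Q (C(Q, w) = 2 - (70 + Q) = 2 + (-70 - Q) = -68 - Q)
o = 145/16223 (o = (-68 - 1*(-213))/16223 = (-68 + 213)*(1/16223) = 145*(1/16223) = 145/16223 ≈ 0.0089379)
o/(-5471) + (98 + j*(-84))/41524 = (145/16223)/(-5471) + (98 - 12*(-84))/41524 = (145/16223)*(-1/5471) + (98 + 1008)*(1/41524) = -145/88756033 + 1106*(1/41524) = -145/88756033 + 79/2966 = 7011296537/263250393878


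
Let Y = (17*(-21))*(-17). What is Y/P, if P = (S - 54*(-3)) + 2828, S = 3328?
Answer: 2023/2106 ≈ 0.96059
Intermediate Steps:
Y = 6069 (Y = -357*(-17) = 6069)
P = 6318 (P = (3328 - 54*(-3)) + 2828 = (3328 + 162) + 2828 = 3490 + 2828 = 6318)
Y/P = 6069/6318 = 6069*(1/6318) = 2023/2106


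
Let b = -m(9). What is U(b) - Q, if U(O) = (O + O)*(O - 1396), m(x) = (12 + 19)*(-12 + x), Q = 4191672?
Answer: -4434030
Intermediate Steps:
m(x) = -372 + 31*x (m(x) = 31*(-12 + x) = -372 + 31*x)
b = 93 (b = -(-372 + 31*9) = -(-372 + 279) = -1*(-93) = 93)
U(O) = 2*O*(-1396 + O) (U(O) = (2*O)*(-1396 + O) = 2*O*(-1396 + O))
U(b) - Q = 2*93*(-1396 + 93) - 1*4191672 = 2*93*(-1303) - 4191672 = -242358 - 4191672 = -4434030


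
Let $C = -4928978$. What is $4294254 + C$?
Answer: $-634724$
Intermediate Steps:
$4294254 + C = 4294254 - 4928978 = -634724$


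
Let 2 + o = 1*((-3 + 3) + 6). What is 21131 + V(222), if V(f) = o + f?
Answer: 21357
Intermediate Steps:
o = 4 (o = -2 + 1*((-3 + 3) + 6) = -2 + 1*(0 + 6) = -2 + 1*6 = -2 + 6 = 4)
V(f) = 4 + f
21131 + V(222) = 21131 + (4 + 222) = 21131 + 226 = 21357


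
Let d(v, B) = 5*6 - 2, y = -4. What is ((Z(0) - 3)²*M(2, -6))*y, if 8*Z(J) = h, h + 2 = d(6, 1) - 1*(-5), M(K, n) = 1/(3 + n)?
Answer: 49/48 ≈ 1.0208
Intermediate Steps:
d(v, B) = 28 (d(v, B) = 30 - 2 = 28)
h = 31 (h = -2 + (28 - 1*(-5)) = -2 + (28 + 5) = -2 + 33 = 31)
Z(J) = 31/8 (Z(J) = (⅛)*31 = 31/8)
((Z(0) - 3)²*M(2, -6))*y = ((31/8 - 3)²/(3 - 6))*(-4) = ((7/8)²/(-3))*(-4) = ((49/64)*(-⅓))*(-4) = -49/192*(-4) = 49/48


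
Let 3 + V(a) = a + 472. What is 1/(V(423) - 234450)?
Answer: -1/233558 ≈ -4.2816e-6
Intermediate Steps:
V(a) = 469 + a (V(a) = -3 + (a + 472) = -3 + (472 + a) = 469 + a)
1/(V(423) - 234450) = 1/((469 + 423) - 234450) = 1/(892 - 234450) = 1/(-233558) = -1/233558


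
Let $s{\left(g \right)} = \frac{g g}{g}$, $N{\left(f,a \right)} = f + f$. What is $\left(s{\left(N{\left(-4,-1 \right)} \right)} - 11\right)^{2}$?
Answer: $361$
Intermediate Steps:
$N{\left(f,a \right)} = 2 f$
$s{\left(g \right)} = g$ ($s{\left(g \right)} = \frac{g^{2}}{g} = g$)
$\left(s{\left(N{\left(-4,-1 \right)} \right)} - 11\right)^{2} = \left(2 \left(-4\right) - 11\right)^{2} = \left(-8 - 11\right)^{2} = \left(-19\right)^{2} = 361$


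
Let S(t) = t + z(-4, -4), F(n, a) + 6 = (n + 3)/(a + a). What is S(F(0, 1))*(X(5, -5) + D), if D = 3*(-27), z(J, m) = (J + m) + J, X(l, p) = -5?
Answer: 1419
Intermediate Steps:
F(n, a) = -6 + (3 + n)/(2*a) (F(n, a) = -6 + (n + 3)/(a + a) = -6 + (3 + n)/((2*a)) = -6 + (3 + n)*(1/(2*a)) = -6 + (3 + n)/(2*a))
z(J, m) = m + 2*J
D = -81
S(t) = -12 + t (S(t) = t + (-4 + 2*(-4)) = t + (-4 - 8) = t - 12 = -12 + t)
S(F(0, 1))*(X(5, -5) + D) = (-12 + (½)*(3 + 0 - 12*1)/1)*(-5 - 81) = (-12 + (½)*1*(3 + 0 - 12))*(-86) = (-12 + (½)*1*(-9))*(-86) = (-12 - 9/2)*(-86) = -33/2*(-86) = 1419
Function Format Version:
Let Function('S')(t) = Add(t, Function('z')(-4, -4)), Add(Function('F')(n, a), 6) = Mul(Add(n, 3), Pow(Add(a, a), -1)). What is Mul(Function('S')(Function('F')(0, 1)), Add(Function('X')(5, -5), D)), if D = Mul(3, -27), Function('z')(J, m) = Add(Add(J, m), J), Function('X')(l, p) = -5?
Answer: 1419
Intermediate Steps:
Function('F')(n, a) = Add(-6, Mul(Rational(1, 2), Pow(a, -1), Add(3, n))) (Function('F')(n, a) = Add(-6, Mul(Add(n, 3), Pow(Add(a, a), -1))) = Add(-6, Mul(Add(3, n), Pow(Mul(2, a), -1))) = Add(-6, Mul(Add(3, n), Mul(Rational(1, 2), Pow(a, -1)))) = Add(-6, Mul(Rational(1, 2), Pow(a, -1), Add(3, n))))
Function('z')(J, m) = Add(m, Mul(2, J))
D = -81
Function('S')(t) = Add(-12, t) (Function('S')(t) = Add(t, Add(-4, Mul(2, -4))) = Add(t, Add(-4, -8)) = Add(t, -12) = Add(-12, t))
Mul(Function('S')(Function('F')(0, 1)), Add(Function('X')(5, -5), D)) = Mul(Add(-12, Mul(Rational(1, 2), Pow(1, -1), Add(3, 0, Mul(-12, 1)))), Add(-5, -81)) = Mul(Add(-12, Mul(Rational(1, 2), 1, Add(3, 0, -12))), -86) = Mul(Add(-12, Mul(Rational(1, 2), 1, -9)), -86) = Mul(Add(-12, Rational(-9, 2)), -86) = Mul(Rational(-33, 2), -86) = 1419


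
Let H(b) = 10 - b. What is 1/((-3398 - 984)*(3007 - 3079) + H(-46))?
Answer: 1/315560 ≈ 3.1690e-6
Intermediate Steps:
1/((-3398 - 984)*(3007 - 3079) + H(-46)) = 1/((-3398 - 984)*(3007 - 3079) + (10 - 1*(-46))) = 1/(-4382*(-72) + (10 + 46)) = 1/(315504 + 56) = 1/315560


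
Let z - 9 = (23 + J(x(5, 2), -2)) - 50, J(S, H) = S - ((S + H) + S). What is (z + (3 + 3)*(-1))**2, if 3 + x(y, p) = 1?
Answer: 400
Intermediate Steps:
x(y, p) = -2 (x(y, p) = -3 + 1 = -2)
J(S, H) = -H - S (J(S, H) = S - ((H + S) + S) = S - (H + 2*S) = S + (-H - 2*S) = -H - S)
z = -14 (z = 9 + ((23 + (-1*(-2) - 1*(-2))) - 50) = 9 + ((23 + (2 + 2)) - 50) = 9 + ((23 + 4) - 50) = 9 + (27 - 50) = 9 - 23 = -14)
(z + (3 + 3)*(-1))**2 = (-14 + (3 + 3)*(-1))**2 = (-14 + 6*(-1))**2 = (-14 - 6)**2 = (-20)**2 = 400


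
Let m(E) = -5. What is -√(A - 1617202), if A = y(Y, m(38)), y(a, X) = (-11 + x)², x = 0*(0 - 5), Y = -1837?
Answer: -I*√1617081 ≈ -1271.6*I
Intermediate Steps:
x = 0 (x = 0*(-5) = 0)
y(a, X) = 121 (y(a, X) = (-11 + 0)² = (-11)² = 121)
A = 121
-√(A - 1617202) = -√(121 - 1617202) = -√(-1617081) = -I*√1617081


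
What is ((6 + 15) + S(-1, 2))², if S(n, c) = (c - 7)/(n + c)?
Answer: 256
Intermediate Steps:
S(n, c) = (-7 + c)/(c + n)
((6 + 15) + S(-1, 2))² = ((6 + 15) + (-7 + 2)/(2 - 1))² = (21 - 5/1)² = (21 + 1*(-5))² = (21 - 5)² = 16² = 256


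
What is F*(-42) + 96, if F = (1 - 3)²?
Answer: -72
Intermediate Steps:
F = 4 (F = (-2)² = 4)
F*(-42) + 96 = 4*(-42) + 96 = -168 + 96 = -72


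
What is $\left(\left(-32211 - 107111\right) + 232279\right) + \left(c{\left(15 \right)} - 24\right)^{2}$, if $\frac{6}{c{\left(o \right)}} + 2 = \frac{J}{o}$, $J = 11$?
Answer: $\frac{33855593}{361} \approx 93783.0$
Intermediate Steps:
$c{\left(o \right)} = \frac{6}{-2 + \frac{11}{o}}$
$\left(\left(-32211 - 107111\right) + 232279\right) + \left(c{\left(15 \right)} - 24\right)^{2} = \left(\left(-32211 - 107111\right) + 232279\right) + \left(\left(-6\right) 15 \frac{1}{-11 + 2 \cdot 15} - 24\right)^{2} = \left(-139322 + 232279\right) + \left(\left(-6\right) 15 \frac{1}{-11 + 30} - 24\right)^{2} = 92957 + \left(\left(-6\right) 15 \cdot \frac{1}{19} - 24\right)^{2} = 92957 + \left(- \frac{90}{19} - 24\right)^{2} = 92957 + \left(- \frac{546}{19}\right)^{2} = 92957 + \frac{298116}{361} = \frac{33855593}{361}$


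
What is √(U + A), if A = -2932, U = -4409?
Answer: I*√7341 ≈ 85.68*I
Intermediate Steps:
√(U + A) = √(-4409 - 2932) = √(-7341) = I*√7341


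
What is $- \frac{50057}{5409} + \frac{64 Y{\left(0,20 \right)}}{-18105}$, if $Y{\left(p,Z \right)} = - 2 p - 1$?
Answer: $- \frac{301978603}{32643315} \approx -9.2509$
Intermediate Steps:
$Y{\left(p,Z \right)} = -1 - 2 p$
$- \frac{50057}{5409} + \frac{64 Y{\left(0,20 \right)}}{-18105} = - \frac{50057}{5409} + \frac{64 \left(-1 - 0\right)}{-18105} = \left(-50057\right) \frac{1}{5409} + 64 \left(-1 + 0\right) \left(- \frac{1}{18105}\right) = - \frac{50057}{5409} + 64 \left(-1\right) \left(- \frac{1}{18105}\right) = - \frac{50057}{5409} - - \frac{64}{18105} = - \frac{50057}{5409} + \frac{64}{18105} = - \frac{301978603}{32643315}$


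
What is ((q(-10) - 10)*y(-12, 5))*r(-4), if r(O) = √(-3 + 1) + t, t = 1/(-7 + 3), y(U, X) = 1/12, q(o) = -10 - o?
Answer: 5/24 - 5*I*√2/6 ≈ 0.20833 - 1.1785*I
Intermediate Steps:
y(U, X) = 1/12
t = -¼ (t = 1/(-4) = -¼ ≈ -0.25000)
r(O) = -¼ + I*√2 (r(O) = √(-3 + 1) - ¼ = √(-2) - ¼ = I*√2 - ¼ = -¼ + I*√2)
((q(-10) - 10)*y(-12, 5))*r(-4) = (((-10 - 1*(-10)) - 10)*(1/12))*(-¼ + I*√2) = (((-10 + 10) - 10)*(1/12))*(-¼ + I*√2) = ((0 - 10)*(1/12))*(-¼ + I*√2) = (-10*1/12)*(-¼ + I*√2) = -5*(-¼ + I*√2)/6 = 5/24 - 5*I*√2/6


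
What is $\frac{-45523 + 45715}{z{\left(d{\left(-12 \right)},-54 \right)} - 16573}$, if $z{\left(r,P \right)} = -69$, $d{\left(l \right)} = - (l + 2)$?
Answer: $- \frac{96}{8321} \approx -0.011537$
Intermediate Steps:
$d{\left(l \right)} = -2 - l$ ($d{\left(l \right)} = - (2 + l) = -2 - l$)
$\frac{-45523 + 45715}{z{\left(d{\left(-12 \right)},-54 \right)} - 16573} = \frac{-45523 + 45715}{-69 - 16573} = \frac{192}{-16642} = 192 \left(- \frac{1}{16642}\right) = - \frac{96}{8321}$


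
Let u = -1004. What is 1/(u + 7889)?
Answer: 1/6885 ≈ 0.00014524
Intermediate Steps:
1/(u + 7889) = 1/(-1004 + 7889) = 1/6885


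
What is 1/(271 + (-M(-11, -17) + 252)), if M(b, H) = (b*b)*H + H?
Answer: 1/2597 ≈ 0.00038506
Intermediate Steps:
M(b, H) = H + H*b² (M(b, H) = b²*H + H = H*b² + H = H + H*b²)
1/(271 + (-M(-11, -17) + 252)) = 1/(271 + (-(-17)*(1 + (-11)²) + 252)) = 1/(271 + (-(-17)*(1 + 121) + 252)) = 1/(271 + (-(-17)*122 + 252)) = 1/(271 + (-1*(-2074) + 252)) = 1/(271 + (2074 + 252)) = 1/(271 + 2326) = 1/2597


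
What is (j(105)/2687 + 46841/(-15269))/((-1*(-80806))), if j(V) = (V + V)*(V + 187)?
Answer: 810433313/3315292649218 ≈ 0.00024445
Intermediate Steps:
j(V) = 2*V*(187 + V) (j(V) = (2*V)*(187 + V) = 2*V*(187 + V))
(j(105)/2687 + 46841/(-15269))/((-1*(-80806))) = ((2*105*(187 + 105))/2687 + 46841/(-15269))/((-1*(-80806))) = ((2*105*292)*(1/2687) + 46841*(-1/15269))/80806 = (61320*(1/2687) - 46841/15269)*(1/80806) = (61320/2687 - 46841/15269)*(1/80806) = (810433313/41027803)*(1/80806) = 810433313/3315292649218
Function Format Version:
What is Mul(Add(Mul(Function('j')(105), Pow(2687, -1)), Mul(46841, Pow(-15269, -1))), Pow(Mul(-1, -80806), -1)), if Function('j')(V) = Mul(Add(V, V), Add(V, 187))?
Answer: Rational(810433313, 3315292649218) ≈ 0.00024445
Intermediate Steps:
Function('j')(V) = Mul(2, V, Add(187, V)) (Function('j')(V) = Mul(Mul(2, V), Add(187, V)) = Mul(2, V, Add(187, V)))
Mul(Add(Mul(Function('j')(105), Pow(2687, -1)), Mul(46841, Pow(-15269, -1))), Pow(Mul(-1, -80806), -1)) = Mul(Add(Mul(Mul(2, 105, Add(187, 105)), Pow(2687, -1)), Mul(46841, Pow(-15269, -1))), Pow(Mul(-1, -80806), -1)) = Mul(Add(Mul(Mul(2, 105, 292), Rational(1, 2687)), Mul(46841, Rational(-1, 15269))), Pow(80806, -1)) = Mul(Add(Mul(61320, Rational(1, 2687)), Rational(-46841, 15269)), Rational(1, 80806)) = Mul(Add(Rational(61320, 2687), Rational(-46841, 15269)), Rational(1, 80806)) = Mul(Rational(810433313, 41027803), Rational(1, 80806)) = Rational(810433313, 3315292649218)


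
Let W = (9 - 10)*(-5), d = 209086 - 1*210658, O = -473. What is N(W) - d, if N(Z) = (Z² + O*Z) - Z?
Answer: -773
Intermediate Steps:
d = -1572 (d = 209086 - 210658 = -1572)
W = 5 (W = -1*(-5) = 5)
N(Z) = Z² - 474*Z (N(Z) = (Z² - 473*Z) - Z = Z² - 474*Z)
N(W) - d = 5*(-474 + 5) - 1*(-1572) = 5*(-469) + 1572 = -2345 + 1572 = -773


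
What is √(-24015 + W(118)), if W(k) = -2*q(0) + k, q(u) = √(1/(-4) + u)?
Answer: √(-23897 - I) ≈ 0.003 - 154.59*I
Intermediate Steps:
q(u) = √(-¼ + u)
W(k) = k - I (W(k) = -√(-1 + 4*0) + k = -√(-1 + 0) + k = -√(-1) + k = -I + k = k - I)
√(-24015 + W(118)) = √(-24015 + (118 - I)) = √(-23897 - I)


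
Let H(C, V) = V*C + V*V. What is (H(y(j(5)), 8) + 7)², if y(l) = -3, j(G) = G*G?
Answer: 2209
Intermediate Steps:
j(G) = G²
H(C, V) = V² + C*V (H(C, V) = C*V + V² = V² + C*V)
(H(y(j(5)), 8) + 7)² = (8*(-3 + 8) + 7)² = (8*5 + 7)² = (40 + 7)² = 47² = 2209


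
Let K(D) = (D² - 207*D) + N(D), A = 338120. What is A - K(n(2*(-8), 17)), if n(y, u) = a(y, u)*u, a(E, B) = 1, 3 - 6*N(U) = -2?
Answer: 2048095/6 ≈ 3.4135e+5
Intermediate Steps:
N(U) = ⅚ (N(U) = ½ - ⅙*(-2) = ½ + ⅓ = ⅚)
n(y, u) = u (n(y, u) = 1*u = u)
K(D) = ⅚ + D² - 207*D (K(D) = (D² - 207*D) + ⅚ = ⅚ + D² - 207*D)
A - K(n(2*(-8), 17)) = 338120 - (⅚ + 17² - 207*17) = 338120 - (⅚ + 289 - 3519) = 338120 - 1*(-19375/6) = 338120 + 19375/6 = 2048095/6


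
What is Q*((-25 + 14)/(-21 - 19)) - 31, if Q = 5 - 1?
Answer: -299/10 ≈ -29.900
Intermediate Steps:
Q = 4
Q*((-25 + 14)/(-21 - 19)) - 31 = 4*((-25 + 14)/(-21 - 19)) - 31 = 4*(-11/(-40)) - 31 = 4*(-11*(-1/40)) - 31 = 4*(11/40) - 31 = 11/10 - 31 = -299/10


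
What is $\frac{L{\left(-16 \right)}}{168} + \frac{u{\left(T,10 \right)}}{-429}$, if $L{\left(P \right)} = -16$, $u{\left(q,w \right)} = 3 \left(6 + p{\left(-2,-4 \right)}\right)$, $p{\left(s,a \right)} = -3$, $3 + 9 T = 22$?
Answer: $- \frac{349}{3003} \approx -0.11622$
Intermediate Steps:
$T = \frac{19}{9}$ ($T = - \frac{1}{3} + \frac{1}{9} \cdot 22 = - \frac{1}{3} + \frac{22}{9} = \frac{19}{9} \approx 2.1111$)
$u{\left(q,w \right)} = 9$ ($u{\left(q,w \right)} = 3 \left(6 - 3\right) = 3 \cdot 3 = 9$)
$\frac{L{\left(-16 \right)}}{168} + \frac{u{\left(T,10 \right)}}{-429} = - \frac{16}{168} + \frac{9}{-429} = \left(-16\right) \frac{1}{168} + 9 \left(- \frac{1}{429}\right) = - \frac{2}{21} - \frac{3}{143} = - \frac{349}{3003}$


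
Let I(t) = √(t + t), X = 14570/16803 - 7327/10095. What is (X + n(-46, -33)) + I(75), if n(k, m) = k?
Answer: -2592946847/56542095 + 5*√6 ≈ -33.611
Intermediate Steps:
X = 7989523/56542095 (X = 14570*(1/16803) - 7327*1/10095 = 14570/16803 - 7327/10095 = 7989523/56542095 ≈ 0.14130)
I(t) = √2*√t (I(t) = √(2*t) = √2*√t)
(X + n(-46, -33)) + I(75) = (7989523/56542095 - 46) + √2*√75 = -2592946847/56542095 + √2*(5*√3) = -2592946847/56542095 + 5*√6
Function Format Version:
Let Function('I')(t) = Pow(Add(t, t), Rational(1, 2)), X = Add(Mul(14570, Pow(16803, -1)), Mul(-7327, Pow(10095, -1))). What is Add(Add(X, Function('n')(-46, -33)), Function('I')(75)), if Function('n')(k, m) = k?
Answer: Add(Rational(-2592946847, 56542095), Mul(5, Pow(6, Rational(1, 2)))) ≈ -33.611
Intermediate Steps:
X = Rational(7989523, 56542095) (X = Add(Mul(14570, Rational(1, 16803)), Mul(-7327, Rational(1, 10095))) = Add(Rational(14570, 16803), Rational(-7327, 10095)) = Rational(7989523, 56542095) ≈ 0.14130)
Function('I')(t) = Mul(Pow(2, Rational(1, 2)), Pow(t, Rational(1, 2))) (Function('I')(t) = Pow(Mul(2, t), Rational(1, 2)) = Mul(Pow(2, Rational(1, 2)), Pow(t, Rational(1, 2))))
Add(Add(X, Function('n')(-46, -33)), Function('I')(75)) = Add(Add(Rational(7989523, 56542095), -46), Mul(Pow(2, Rational(1, 2)), Pow(75, Rational(1, 2)))) = Add(Rational(-2592946847, 56542095), Mul(Pow(2, Rational(1, 2)), Mul(5, Pow(3, Rational(1, 2))))) = Add(Rational(-2592946847, 56542095), Mul(5, Pow(6, Rational(1, 2))))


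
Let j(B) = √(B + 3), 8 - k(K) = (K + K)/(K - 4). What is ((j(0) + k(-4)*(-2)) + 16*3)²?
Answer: (34 + √3)² ≈ 1276.8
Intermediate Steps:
k(K) = 8 - 2*K/(-4 + K) (k(K) = 8 - (K + K)/(K - 4) = 8 - 2*K/(-4 + K))
j(B) = √(3 + B)
((j(0) + k(-4)*(-2)) + 16*3)² = ((√(3 + 0) + (2*(-16 + 3*(-4))/(-4 - 4))*(-2)) + 16*3)² = ((√3 + (2*(-16 - 12)/(-8))*(-2)) + 48)² = ((√3 + (2*(-⅛)*(-28))*(-2)) + 48)² = ((√3 + 7*(-2)) + 48)² = ((√3 - 14) + 48)² = ((-14 + √3) + 48)² = (34 + √3)²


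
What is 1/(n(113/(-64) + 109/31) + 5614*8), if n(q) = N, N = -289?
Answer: 1/44623 ≈ 2.2410e-5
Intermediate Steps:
n(q) = -289
1/(n(113/(-64) + 109/31) + 5614*8) = 1/(-289 + 5614*8) = 1/(-289 + 44912) = 1/44623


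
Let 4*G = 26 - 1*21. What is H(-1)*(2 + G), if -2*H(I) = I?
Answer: 13/8 ≈ 1.6250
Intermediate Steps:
H(I) = -I/2
G = 5/4 (G = (26 - 1*21)/4 = (26 - 21)/4 = (¼)*5 = 5/4 ≈ 1.2500)
H(-1)*(2 + G) = (-½*(-1))*(2 + 5/4) = (½)*(13/4) = 13/8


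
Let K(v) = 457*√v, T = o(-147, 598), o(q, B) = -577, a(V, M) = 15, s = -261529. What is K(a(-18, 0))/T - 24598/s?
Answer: 24598/261529 - 457*√15/577 ≈ -2.9735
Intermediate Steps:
T = -577
K(a(-18, 0))/T - 24598/s = (457*√15)/(-577) - 24598/(-261529) = (457*√15)*(-1/577) - 24598*(-1/261529) = -457*√15/577 + 24598/261529 = 24598/261529 - 457*√15/577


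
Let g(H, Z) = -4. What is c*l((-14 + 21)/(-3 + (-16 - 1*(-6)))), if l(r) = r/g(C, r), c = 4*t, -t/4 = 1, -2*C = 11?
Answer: -28/13 ≈ -2.1538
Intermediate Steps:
C = -11/2 (C = -1/2*11 = -11/2 ≈ -5.5000)
t = -4 (t = -4*1 = -4)
c = -16 (c = 4*(-4) = -16)
l(r) = -r/4 (l(r) = r/(-4) = r*(-1/4) = -r/4)
c*l((-14 + 21)/(-3 + (-16 - 1*(-6)))) = -(-4)*(-14 + 21)/(-3 + (-16 - 1*(-6))) = -(-4)*7/(-3 + (-16 + 6)) = -(-4)*7/(-3 - 10) = -(-4)*7/(-13) = -(-4)*7*(-1/13) = -(-4)*(-7)/13 = -16*7/52 = -28/13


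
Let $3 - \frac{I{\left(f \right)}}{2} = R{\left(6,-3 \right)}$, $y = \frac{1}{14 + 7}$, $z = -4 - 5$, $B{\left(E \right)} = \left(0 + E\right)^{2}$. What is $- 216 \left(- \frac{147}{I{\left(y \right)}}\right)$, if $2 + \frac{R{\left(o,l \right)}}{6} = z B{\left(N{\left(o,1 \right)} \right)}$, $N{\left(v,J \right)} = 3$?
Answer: $\frac{5292}{167} \approx 31.689$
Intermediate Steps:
$B{\left(E \right)} = E^{2}$
$z = -9$
$R{\left(o,l \right)} = -498$ ($R{\left(o,l \right)} = -12 + 6 \left(- 9 \cdot 3^{2}\right) = -12 + 6 \left(\left(-9\right) 9\right) = -12 + 6 \left(-81\right) = -12 - 486 = -498$)
$y = \frac{1}{21} \approx 0.047619$
$I{\left(f \right)} = 1002$ ($I{\left(f \right)} = 6 - -996 = 6 + 996 = 1002$)
$- 216 \left(- \frac{147}{I{\left(y \right)}}\right) = - 216 \left(- \frac{147}{1002}\right) = - 216 \left(\left(-147\right) \frac{1}{1002}\right) = \left(-216\right) \left(- \frac{49}{334}\right) = \frac{5292}{167}$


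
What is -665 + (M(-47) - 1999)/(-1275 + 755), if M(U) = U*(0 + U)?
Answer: -34601/52 ≈ -665.40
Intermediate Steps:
M(U) = U² (M(U) = U*U = U²)
-665 + (M(-47) - 1999)/(-1275 + 755) = -665 + ((-47)² - 1999)/(-1275 + 755) = -665 + (2209 - 1999)/(-520) = -665 + 210*(-1/520) = -665 - 21/52 = -34601/52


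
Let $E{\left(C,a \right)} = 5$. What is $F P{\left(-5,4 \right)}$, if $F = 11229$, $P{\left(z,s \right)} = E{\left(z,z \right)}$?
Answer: $56145$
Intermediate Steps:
$P{\left(z,s \right)} = 5$
$F P{\left(-5,4 \right)} = 11229 \cdot 5 = 56145$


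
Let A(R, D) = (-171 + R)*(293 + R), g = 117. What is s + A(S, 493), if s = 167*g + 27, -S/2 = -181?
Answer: 144671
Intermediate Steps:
S = 362 (S = -2*(-181) = 362)
s = 19566 (s = 167*117 + 27 = 19539 + 27 = 19566)
s + A(S, 493) = 19566 + (-50103 + 362**2 + 122*362) = 19566 + (-50103 + 131044 + 44164) = 19566 + 125105 = 144671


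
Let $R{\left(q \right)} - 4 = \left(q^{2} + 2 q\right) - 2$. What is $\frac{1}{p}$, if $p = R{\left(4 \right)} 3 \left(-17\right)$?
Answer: $- \frac{1}{1326} \approx -0.00075415$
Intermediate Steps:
$R{\left(q \right)} = 2 + q^{2} + 2 q$ ($R{\left(q \right)} = 4 - \left(2 - q^{2} - 2 q\right) = 4 + \left(-2 + q^{2} + 2 q\right) = 2 + q^{2} + 2 q$)
$p = -1326$ ($p = \left(2 + 4^{2} + 2 \cdot 4\right) 3 \left(-17\right) = \left(2 + 16 + 8\right) 3 \left(-17\right) = 26 \cdot 3 \left(-17\right) = 78 \left(-17\right) = -1326$)
$\frac{1}{p} = \frac{1}{-1326} = - \frac{1}{1326}$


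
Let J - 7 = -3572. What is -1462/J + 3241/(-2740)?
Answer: -1509657/1953620 ≈ -0.77275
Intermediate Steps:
J = -3565 (J = 7 - 3572 = -3565)
-1462/J + 3241/(-2740) = -1462/(-3565) + 3241/(-2740) = -1462*(-1/3565) + 3241*(-1/2740) = 1462/3565 - 3241/2740 = -1509657/1953620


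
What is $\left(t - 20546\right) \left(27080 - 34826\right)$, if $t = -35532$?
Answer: $434380188$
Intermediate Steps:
$\left(t - 20546\right) \left(27080 - 34826\right) = \left(-35532 - 20546\right) \left(27080 - 34826\right) = \left(-56078\right) \left(-7746\right) = 434380188$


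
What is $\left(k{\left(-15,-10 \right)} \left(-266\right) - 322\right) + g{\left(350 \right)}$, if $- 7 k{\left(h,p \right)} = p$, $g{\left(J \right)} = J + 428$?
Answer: $76$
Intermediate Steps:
$g{\left(J \right)} = 428 + J$
$k{\left(h,p \right)} = - \frac{p}{7}$
$\left(k{\left(-15,-10 \right)} \left(-266\right) - 322\right) + g{\left(350 \right)} = \left(\left(- \frac{1}{7}\right) \left(-10\right) \left(-266\right) - 322\right) + \left(428 + 350\right) = \left(\frac{10}{7} \left(-266\right) - 322\right) + 778 = \left(-380 - 322\right) + 778 = -702 + 778 = 76$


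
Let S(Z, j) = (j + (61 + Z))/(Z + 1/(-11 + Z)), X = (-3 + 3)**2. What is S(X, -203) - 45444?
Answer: -43882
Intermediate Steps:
X = 0 (X = 0**2 = 0)
S(Z, j) = (61 + Z + j)/(Z + 1/(-11 + Z))
S(X, -203) - 45444 = (-671 + 0**2 - 11*(-203) + 50*0 + 0*(-203))/(1 + 0**2 - 11*0) - 45444 = (-671 + 0 + 2233 + 0 + 0)/(1 + 0 + 0) - 45444 = 1562/1 - 45444 = 1*1562 - 45444 = 1562 - 45444 = -43882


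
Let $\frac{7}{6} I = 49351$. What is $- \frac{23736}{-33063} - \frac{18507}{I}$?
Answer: $\frac{305010381}{1087794742} \approx 0.28039$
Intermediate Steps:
$I = \frac{296106}{7}$ ($I = \frac{6}{7} \cdot 49351 = \frac{296106}{7} \approx 42301.0$)
$- \frac{23736}{-33063} - \frac{18507}{I} = - \frac{23736}{-33063} - \frac{18507}{\frac{296106}{7}} = \left(-23736\right) \left(- \frac{1}{33063}\right) - \frac{43183}{98702} = \frac{7912}{11021} - \frac{43183}{98702} = \frac{305010381}{1087794742}$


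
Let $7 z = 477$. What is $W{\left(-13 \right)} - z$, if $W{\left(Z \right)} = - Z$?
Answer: $- \frac{386}{7} \approx -55.143$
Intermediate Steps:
$z = \frac{477}{7}$ ($z = \frac{1}{7} \cdot 477 = \frac{477}{7} \approx 68.143$)
$W{\left(-13 \right)} - z = \left(-1\right) \left(-13\right) - \frac{477}{7} = 13 - \frac{477}{7} = - \frac{386}{7}$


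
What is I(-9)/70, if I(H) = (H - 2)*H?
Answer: 99/70 ≈ 1.4143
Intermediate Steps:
I(H) = H*(-2 + H) (I(H) = (-2 + H)*H = H*(-2 + H))
I(-9)/70 = -9*(-2 - 9)/70 = -9*(-11)*(1/70) = 99*(1/70) = 99/70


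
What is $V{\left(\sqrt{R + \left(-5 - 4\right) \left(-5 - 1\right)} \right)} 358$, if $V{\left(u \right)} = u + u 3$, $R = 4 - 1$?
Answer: $1432 \sqrt{57} \approx 10811.0$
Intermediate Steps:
$R = 3$ ($R = 4 - 1 = 3$)
$V{\left(u \right)} = 4 u$ ($V{\left(u \right)} = u + 3 u = 4 u$)
$V{\left(\sqrt{R + \left(-5 - 4\right) \left(-5 - 1\right)} \right)} 358 = 4 \sqrt{3 + \left(-5 - 4\right) \left(-5 - 1\right)} 358 = 4 \sqrt{3 - -54} \cdot 358 = 4 \sqrt{3 + 54} \cdot 358 = 4 \sqrt{57} \cdot 358 = 1432 \sqrt{57}$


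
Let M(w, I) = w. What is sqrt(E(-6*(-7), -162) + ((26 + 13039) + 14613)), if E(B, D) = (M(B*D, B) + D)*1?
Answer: 2*sqrt(5178) ≈ 143.92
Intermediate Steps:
E(B, D) = D + B*D (E(B, D) = (B*D + D)*1 = (D + B*D)*1 = D + B*D)
sqrt(E(-6*(-7), -162) + ((26 + 13039) + 14613)) = sqrt(-162*(1 - 6*(-7)) + ((26 + 13039) + 14613)) = sqrt(-162*(1 + 42) + (13065 + 14613)) = sqrt(-162*43 + 27678) = sqrt(-6966 + 27678) = sqrt(20712) = 2*sqrt(5178)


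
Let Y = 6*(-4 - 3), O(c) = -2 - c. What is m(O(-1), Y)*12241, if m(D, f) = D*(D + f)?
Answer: 526363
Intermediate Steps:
Y = -42 (Y = 6*(-7) = -42)
m(O(-1), Y)*12241 = ((-2 - 1*(-1))*((-2 - 1*(-1)) - 42))*12241 = ((-2 + 1)*((-2 + 1) - 42))*12241 = -(-1 - 42)*12241 = -1*(-43)*12241 = 43*12241 = 526363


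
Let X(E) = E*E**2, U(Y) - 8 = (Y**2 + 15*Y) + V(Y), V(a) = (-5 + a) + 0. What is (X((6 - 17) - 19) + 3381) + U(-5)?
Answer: -23671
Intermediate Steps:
V(a) = -5 + a
U(Y) = 3 + Y**2 + 16*Y (U(Y) = 8 + ((Y**2 + 15*Y) + (-5 + Y)) = 8 + (-5 + Y**2 + 16*Y) = 3 + Y**2 + 16*Y)
X(E) = E**3
(X((6 - 17) - 19) + 3381) + U(-5) = (((6 - 17) - 19)**3 + 3381) + (3 + (-5)**2 + 16*(-5)) = ((-11 - 19)**3 + 3381) + (3 + 25 - 80) = ((-30)**3 + 3381) - 52 = (-27000 + 3381) - 52 = -23619 - 52 = -23671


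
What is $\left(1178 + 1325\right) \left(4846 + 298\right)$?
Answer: $12875432$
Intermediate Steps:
$\left(1178 + 1325\right) \left(4846 + 298\right) = 2503 \cdot 5144 = 12875432$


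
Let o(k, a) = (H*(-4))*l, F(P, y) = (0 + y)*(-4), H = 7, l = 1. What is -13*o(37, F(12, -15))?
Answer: 364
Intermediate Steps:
F(P, y) = -4*y (F(P, y) = y*(-4) = -4*y)
o(k, a) = -28 (o(k, a) = (7*(-4))*1 = -28*1 = -28)
-13*o(37, F(12, -15)) = -13*(-28) = 364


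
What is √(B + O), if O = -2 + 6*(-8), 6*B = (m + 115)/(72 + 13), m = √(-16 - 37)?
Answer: √(-12946350 + 510*I*√53)/510 ≈ 0.0010117 + 7.0551*I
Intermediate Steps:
m = I*√53 (m = √(-53) = I*√53 ≈ 7.2801*I)
B = 23/102 + I*√53/510 (B = ((I*√53 + 115)/(72 + 13))/6 = ((115 + I*√53)/85)/6 = ((115 + I*√53)*(1/85))/6 = (23/17 + I*√53/85)/6 = 23/102 + I*√53/510 ≈ 0.22549 + 0.014275*I)
O = -50 (O = -2 - 48 = -50)
√(B + O) = √((23/102 + I*√53/510) - 50) = √(-5077/102 + I*√53/510)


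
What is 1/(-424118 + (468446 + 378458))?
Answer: 1/422786 ≈ 2.3653e-6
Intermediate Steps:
1/(-424118 + (468446 + 378458)) = 1/(-424118 + 846904) = 1/422786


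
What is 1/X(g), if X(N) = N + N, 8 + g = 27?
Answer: 1/38 ≈ 0.026316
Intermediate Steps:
g = 19 (g = -8 + 27 = 19)
X(N) = 2*N
1/X(g) = 1/(2*19) = 1/38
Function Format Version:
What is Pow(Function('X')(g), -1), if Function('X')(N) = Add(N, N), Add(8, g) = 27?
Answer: Rational(1, 38) ≈ 0.026316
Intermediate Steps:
g = 19 (g = Add(-8, 27) = 19)
Function('X')(N) = Mul(2, N)
Pow(Function('X')(g), -1) = Pow(Mul(2, 19), -1) = Pow(38, -1) = Rational(1, 38)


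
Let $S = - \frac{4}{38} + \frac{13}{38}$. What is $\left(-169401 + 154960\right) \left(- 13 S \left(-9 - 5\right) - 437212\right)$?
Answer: $\frac{119949964169}{19} \approx 6.3132 \cdot 10^{9}$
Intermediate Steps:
$S = \frac{9}{38}$ ($S = \left(-4\right) \frac{1}{38} + 13 \cdot \frac{1}{38} = - \frac{2}{19} + \frac{13}{38} = \frac{9}{38} \approx 0.23684$)
$\left(-169401 + 154960\right) \left(- 13 S \left(-9 - 5\right) - 437212\right) = \left(-169401 + 154960\right) \left(\left(-13\right) \frac{9}{38} \left(-9 - 5\right) - 437212\right) = - 14441 \left(- \frac{117 \left(-9 - 5\right)}{38} - 437212\right) = - 14441 \left(\left(- \frac{117}{38}\right) \left(-14\right) - 437212\right) = - 14441 \left(\frac{819}{19} - 437212\right) = \left(-14441\right) \left(- \frac{8306209}{19}\right) = \frac{119949964169}{19}$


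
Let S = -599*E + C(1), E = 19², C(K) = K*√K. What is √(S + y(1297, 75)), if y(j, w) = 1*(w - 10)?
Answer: I*√216173 ≈ 464.94*I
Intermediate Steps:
C(K) = K^(3/2)
y(j, w) = -10 + w (y(j, w) = 1*(-10 + w) = -10 + w)
E = 361
S = -216238 (S = -599*361 + 1^(3/2) = -216239 + 1 = -216238)
√(S + y(1297, 75)) = √(-216238 + (-10 + 75)) = √(-216238 + 65) = √(-216173) = I*√216173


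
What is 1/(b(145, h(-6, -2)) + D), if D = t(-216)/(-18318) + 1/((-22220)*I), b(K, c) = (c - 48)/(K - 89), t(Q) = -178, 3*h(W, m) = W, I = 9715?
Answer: -3459975051225/3055642122647 ≈ -1.1323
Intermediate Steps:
h(W, m) = W/3
b(K, c) = (-48 + c)/(-89 + K)
D = 19212180541/1977128600700 (D = -178/(-18318) + 1/(-22220*9715) = -178*(-1/18318) - 1/22220*1/9715 = 89/9159 - 1/215867300 = 19212180541/1977128600700 ≈ 0.0097172)
1/(b(145, h(-6, -2)) + D) = 1/((-48 + (⅓)*(-6))/(-89 + 145) + 19212180541/1977128600700) = 1/((-48 - 2)/56 + 19212180541/1977128600700) = 1/((1/56)*(-50) + 19212180541/1977128600700) = 1/(-25/28 + 19212180541/1977128600700) = 1/(-3055642122647/3459975051225) = -3459975051225/3055642122647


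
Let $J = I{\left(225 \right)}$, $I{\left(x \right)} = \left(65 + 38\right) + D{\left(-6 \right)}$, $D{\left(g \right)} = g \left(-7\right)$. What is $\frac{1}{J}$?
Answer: $\frac{1}{145} \approx 0.0068966$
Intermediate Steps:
$D{\left(g \right)} = - 7 g$
$I{\left(x \right)} = 145$ ($I{\left(x \right)} = \left(65 + 38\right) - -42 = 103 + 42 = 145$)
$J = 145$
$\frac{1}{J} = \frac{1}{145}$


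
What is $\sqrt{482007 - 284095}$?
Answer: $2 \sqrt{49478} \approx 444.87$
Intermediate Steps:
$\sqrt{482007 - 284095} = \sqrt{197912} = 2 \sqrt{49478}$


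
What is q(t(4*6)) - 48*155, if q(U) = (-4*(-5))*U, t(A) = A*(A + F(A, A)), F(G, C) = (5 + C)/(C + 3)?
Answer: 41360/9 ≈ 4595.6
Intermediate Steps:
F(G, C) = (5 + C)/(3 + C)
t(A) = A*(A + (5 + A)/(3 + A))
q(U) = 20*U
q(t(4*6)) - 48*155 = 20*((4*6)*(5 + 4*6 + (4*6)*(3 + 4*6))/(3 + 4*6)) - 48*155 = 20*(24*(5 + 24 + 24*(3 + 24))/(3 + 24)) - 7440 = 20*(24*(5 + 24 + 24*27)/27) - 7440 = 20*(24*(1/27)*(5 + 24 + 648)) - 7440 = 20*(24*(1/27)*677) - 7440 = 20*(5416/9) - 7440 = 108320/9 - 7440 = 41360/9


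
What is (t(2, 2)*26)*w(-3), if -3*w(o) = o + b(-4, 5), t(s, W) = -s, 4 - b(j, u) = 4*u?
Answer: -988/3 ≈ -329.33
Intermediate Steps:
b(j, u) = 4 - 4*u
w(o) = 16/3 - o/3 (w(o) = -(o + (4 - 4*5))/3 = -(o + (4 - 20))/3 = -(o - 16)/3 = -(-16 + o)/3 = 16/3 - o/3)
(t(2, 2)*26)*w(-3) = (-1*2*26)*(16/3 - ⅓*(-3)) = (-2*26)*(16/3 + 1) = -52*19/3 = -988/3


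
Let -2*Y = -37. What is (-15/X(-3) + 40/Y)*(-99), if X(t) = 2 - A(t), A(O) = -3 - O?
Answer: 39105/74 ≈ 528.45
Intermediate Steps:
X(t) = 5 + t (X(t) = 2 - (-3 - t) = 2 + (3 + t) = 5 + t)
Y = 37/2 (Y = -1/2*(-37) = 37/2 ≈ 18.500)
(-15/X(-3) + 40/Y)*(-99) = (-15/(5 - 3) + 40/(37/2))*(-99) = (-15/2 + 40*(2/37))*(-99) = (-15*1/2 + 80/37)*(-99) = (-15/2 + 80/37)*(-99) = -395/74*(-99) = 39105/74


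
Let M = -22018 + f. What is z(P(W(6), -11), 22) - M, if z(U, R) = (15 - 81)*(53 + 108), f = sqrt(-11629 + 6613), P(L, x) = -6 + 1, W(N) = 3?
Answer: 11392 - 2*I*sqrt(1254) ≈ 11392.0 - 70.824*I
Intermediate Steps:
P(L, x) = -5
f = 2*I*sqrt(1254) (f = sqrt(-5016) = 2*I*sqrt(1254) ≈ 70.824*I)
z(U, R) = -10626 (z(U, R) = -66*161 = -10626)
M = -22018 + 2*I*sqrt(1254) ≈ -22018.0 + 70.824*I
z(P(W(6), -11), 22) - M = -10626 - (-22018 + 2*I*sqrt(1254)) = -10626 + (22018 - 2*I*sqrt(1254)) = 11392 - 2*I*sqrt(1254)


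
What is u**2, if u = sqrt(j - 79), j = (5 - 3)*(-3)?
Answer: -85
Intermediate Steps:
j = -6 (j = 2*(-3) = -6)
u = I*sqrt(85) (u = sqrt(-6 - 79) = sqrt(-85) = I*sqrt(85) ≈ 9.2195*I)
u**2 = (I*sqrt(85))**2 = -85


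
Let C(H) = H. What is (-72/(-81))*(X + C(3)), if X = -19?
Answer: -128/9 ≈ -14.222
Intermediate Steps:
(-72/(-81))*(X + C(3)) = (-72/(-81))*(-19 + 3) = -72*(-1/81)*(-16) = (8/9)*(-16) = -128/9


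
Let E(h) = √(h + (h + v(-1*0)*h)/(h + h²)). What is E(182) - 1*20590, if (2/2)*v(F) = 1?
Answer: -20590 + 2*√1523841/183 ≈ -20577.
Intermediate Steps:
v(F) = 1
E(h) = √(h + 2*h/(h + h²)) (E(h) = √(h + (h + 1*h)/(h + h²)) = √(h + (h + h)/(h + h²)) = √(h + (2*h)/(h + h²)) = √(h + 2*h/(h + h²)))
E(182) - 1*20590 = √((2 + 182*(1 + 182))/(1 + 182)) - 1*20590 = √((2 + 182*183)/183) - 20590 = √((2 + 33306)/183) - 20590 = √((1/183)*33308) - 20590 = √(33308/183) - 20590 = 2*√1523841/183 - 20590 = -20590 + 2*√1523841/183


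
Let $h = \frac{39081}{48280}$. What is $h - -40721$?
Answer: $\frac{1966048961}{48280} \approx 40722.0$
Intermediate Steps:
$h = \frac{39081}{48280}$ ($h = 39081 \cdot \frac{1}{48280} = \frac{39081}{48280} \approx 0.80947$)
$h - -40721 = \frac{39081}{48280} - -40721 = \frac{39081}{48280} + 40721 = \frac{1966048961}{48280}$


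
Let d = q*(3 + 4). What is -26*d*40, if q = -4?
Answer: 29120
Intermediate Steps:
d = -28 (d = -4*(3 + 4) = -4*7 = -28)
-26*d*40 = -26*(-28)*40 = 728*40 = 29120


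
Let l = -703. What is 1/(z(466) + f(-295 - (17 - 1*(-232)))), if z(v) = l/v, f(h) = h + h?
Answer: -466/507711 ≈ -0.00091784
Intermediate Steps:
f(h) = 2*h
z(v) = -703/v
1/(z(466) + f(-295 - (17 - 1*(-232)))) = 1/(-703/466 + 2*(-295 - (17 - 1*(-232)))) = 1/(-703*1/466 + 2*(-295 - (17 + 232))) = 1/(-703/466 + 2*(-295 - 1*249)) = 1/(-703/466 + 2*(-295 - 249)) = 1/(-703/466 + 2*(-544)) = 1/(-703/466 - 1088) = 1/(-507711/466) = -466/507711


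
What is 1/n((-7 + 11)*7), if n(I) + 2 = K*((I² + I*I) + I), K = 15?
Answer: 1/23938 ≈ 4.1775e-5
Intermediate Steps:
n(I) = -2 + 15*I + 30*I² (n(I) = -2 + 15*((I² + I*I) + I) = -2 + 15*((I² + I²) + I) = -2 + 15*(2*I² + I) = -2 + 15*(I + 2*I²) = -2 + (15*I + 30*I²) = -2 + 15*I + 30*I²)
1/n((-7 + 11)*7) = 1/(-2 + 15*((-7 + 11)*7) + 30*((-7 + 11)*7)²) = 1/(-2 + 15*(4*7) + 30*(4*7)²) = 1/(-2 + 15*28 + 30*28²) = 1/(-2 + 420 + 30*784) = 1/(-2 + 420 + 23520) = 1/23938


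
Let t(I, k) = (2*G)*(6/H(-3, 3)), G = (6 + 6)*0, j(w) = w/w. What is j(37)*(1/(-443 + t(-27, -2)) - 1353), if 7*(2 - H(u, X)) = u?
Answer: -599380/443 ≈ -1353.0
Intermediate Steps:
H(u, X) = 2 - u/7
j(w) = 1
G = 0 (G = 12*0 = 0)
t(I, k) = 0 (t(I, k) = (2*0)*(6/(2 - ⅐*(-3))) = 0*(6/(2 + 3/7)) = 0*(6/(17/7)) = 0*(6*(7/17)) = 0*(42/17) = 0)
j(37)*(1/(-443 + t(-27, -2)) - 1353) = 1*(1/(-443 + 0) - 1353) = 1*(1/(-443) - 1353) = 1*(-1/443 - 1353) = 1*(-599380/443) = -599380/443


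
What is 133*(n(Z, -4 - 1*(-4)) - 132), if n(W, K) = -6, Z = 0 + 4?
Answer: -18354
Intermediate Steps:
Z = 4
133*(n(Z, -4 - 1*(-4)) - 132) = 133*(-6 - 132) = 133*(-138) = -18354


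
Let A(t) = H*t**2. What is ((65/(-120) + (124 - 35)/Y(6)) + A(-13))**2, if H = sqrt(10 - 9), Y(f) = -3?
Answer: 11095561/576 ≈ 19263.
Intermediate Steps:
H = 1 (H = sqrt(1) = 1)
A(t) = t**2 (A(t) = 1*t**2 = t**2)
((65/(-120) + (124 - 35)/Y(6)) + A(-13))**2 = ((65/(-120) + (124 - 35)/(-3)) + (-13)**2)**2 = ((65*(-1/120) + 89*(-1/3)) + 169)**2 = ((-13/24 - 89/3) + 169)**2 = (-725/24 + 169)**2 = (3331/24)**2 = 11095561/576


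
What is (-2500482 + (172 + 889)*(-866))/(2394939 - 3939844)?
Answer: 3419308/1544905 ≈ 2.2133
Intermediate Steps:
(-2500482 + (172 + 889)*(-866))/(2394939 - 3939844) = (-2500482 + 1061*(-866))/(-1544905) = (-2500482 - 918826)*(-1/1544905) = -3419308*(-1/1544905) = 3419308/1544905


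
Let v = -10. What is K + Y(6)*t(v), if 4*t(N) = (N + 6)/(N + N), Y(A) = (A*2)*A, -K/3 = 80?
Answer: -1182/5 ≈ -236.40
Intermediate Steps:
K = -240 (K = -3*80 = -240)
Y(A) = 2*A² (Y(A) = (2*A)*A = 2*A²)
t(N) = (6 + N)/(8*N) (t(N) = ((N + 6)/(N + N))/4 = ((6 + N)/((2*N)))/4 = ((6 + N)*(1/(2*N)))/4 = ((6 + N)/(2*N))/4 = (6 + N)/(8*N))
K + Y(6)*t(v) = -240 + (2*6²)*((⅛)*(6 - 10)/(-10)) = -240 + (2*36)*((⅛)*(-⅒)*(-4)) = -240 + 72*(1/20) = -240 + 18/5 = -1182/5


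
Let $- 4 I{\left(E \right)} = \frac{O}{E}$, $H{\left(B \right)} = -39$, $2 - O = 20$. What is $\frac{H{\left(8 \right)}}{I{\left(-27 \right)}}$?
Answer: $234$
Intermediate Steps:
$O = -18$ ($O = 2 - 20 = -18$)
$I{\left(E \right)} = \frac{9}{2 E}$ ($I{\left(E \right)} = - \frac{\left(-18\right) \frac{1}{E}}{4} = \frac{9}{2 E}$)
$\frac{H{\left(8 \right)}}{I{\left(-27 \right)}} = - \frac{39}{\frac{9}{2} \frac{1}{-27}} = - \frac{39}{\frac{9}{2} \left(- \frac{1}{27}\right)} = - \frac{39}{- \frac{1}{6}} = \left(-39\right) \left(-6\right) = 234$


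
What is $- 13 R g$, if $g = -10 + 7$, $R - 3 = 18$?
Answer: $819$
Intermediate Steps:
$R = 21$ ($R = 3 + 18 = 21$)
$g = -3$
$- 13 R g = \left(-13\right) 21 \left(-3\right) = \left(-273\right) \left(-3\right) = 819$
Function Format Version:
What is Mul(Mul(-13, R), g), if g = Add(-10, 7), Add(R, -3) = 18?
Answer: 819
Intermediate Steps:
R = 21 (R = Add(3, 18) = 21)
g = -3
Mul(Mul(-13, R), g) = Mul(Mul(-13, 21), -3) = Mul(-273, -3) = 819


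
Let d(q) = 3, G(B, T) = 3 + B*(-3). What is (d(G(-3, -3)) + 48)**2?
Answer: 2601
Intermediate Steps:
G(B, T) = 3 - 3*B
(d(G(-3, -3)) + 48)**2 = (3 + 48)**2 = 51**2 = 2601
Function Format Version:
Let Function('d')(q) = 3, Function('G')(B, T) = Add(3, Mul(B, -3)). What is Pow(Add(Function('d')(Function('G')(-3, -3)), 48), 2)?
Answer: 2601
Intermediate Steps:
Function('G')(B, T) = Add(3, Mul(-3, B))
Pow(Add(Function('d')(Function('G')(-3, -3)), 48), 2) = Pow(Add(3, 48), 2) = Pow(51, 2) = 2601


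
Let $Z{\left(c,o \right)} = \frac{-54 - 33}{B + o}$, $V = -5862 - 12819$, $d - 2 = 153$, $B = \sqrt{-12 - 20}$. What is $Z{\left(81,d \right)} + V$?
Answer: $\frac{6 \left(- 12454 \sqrt{2} + 482607 i\right)}{- 155 i + 4 \sqrt{2}} \approx -18682.0 + 0.020458 i$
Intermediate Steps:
$B = 4 i \sqrt{2}$ ($B = \sqrt{-32} = 4 i \sqrt{2} \approx 5.6569 i$)
$d = 155$ ($d = 2 + 153 = 155$)
$V = -18681$ ($V = -5862 - 12819 = -18681$)
$Z{\left(c,o \right)} = - \frac{87}{o + 4 i \sqrt{2}}$ ($Z{\left(c,o \right)} = \frac{-54 - 33}{4 i \sqrt{2} + o} = - \frac{87}{o + 4 i \sqrt{2}}$)
$Z{\left(81,d \right)} + V = - \frac{87}{155 + 4 i \sqrt{2}} - 18681 = -18681 - \frac{87}{155 + 4 i \sqrt{2}}$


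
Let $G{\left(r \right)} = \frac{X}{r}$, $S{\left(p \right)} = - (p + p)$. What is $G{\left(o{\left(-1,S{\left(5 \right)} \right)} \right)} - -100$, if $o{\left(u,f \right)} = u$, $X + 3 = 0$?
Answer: $103$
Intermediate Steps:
$X = -3$ ($X = -3 + 0 = -3$)
$S{\left(p \right)} = - 2 p$
$G{\left(r \right)} = - \frac{3}{r}$
$G{\left(o{\left(-1,S{\left(5 \right)} \right)} \right)} - -100 = - \frac{3}{-1} - -100 = \left(-3\right) \left(-1\right) + 100 = 3 + 100 = 103$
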